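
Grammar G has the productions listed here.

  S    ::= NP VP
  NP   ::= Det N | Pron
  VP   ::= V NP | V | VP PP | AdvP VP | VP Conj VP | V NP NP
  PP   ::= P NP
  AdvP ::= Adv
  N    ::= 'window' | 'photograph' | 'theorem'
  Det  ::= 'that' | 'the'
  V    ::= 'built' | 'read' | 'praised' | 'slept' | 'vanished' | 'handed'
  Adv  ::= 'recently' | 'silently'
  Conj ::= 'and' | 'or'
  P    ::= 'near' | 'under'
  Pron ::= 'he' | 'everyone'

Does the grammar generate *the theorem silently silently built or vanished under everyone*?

S
  NP
    Det: the
    N: theorem
  VP
    VP
      AdvP
        Adv: silently
      VP
        AdvP
          Adv: silently
        VP
          VP
            V: built
          Conj: or
          VP
            V: vanished
    PP
      P: under
      NP
        Pron: everyone
The bracketing above is licensed at every node by one of the given productions, with S at the root.

Grammatical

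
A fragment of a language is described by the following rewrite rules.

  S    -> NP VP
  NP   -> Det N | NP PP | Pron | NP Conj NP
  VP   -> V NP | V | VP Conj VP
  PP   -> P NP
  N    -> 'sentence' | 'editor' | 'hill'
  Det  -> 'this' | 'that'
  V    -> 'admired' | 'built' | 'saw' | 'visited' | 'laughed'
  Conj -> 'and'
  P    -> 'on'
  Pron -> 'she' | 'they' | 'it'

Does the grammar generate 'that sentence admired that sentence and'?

For S → NP VP, the only prefix that parses as NP is 'that sentence', but the remainder 'admired that sentence and' is not a VP under these rules.

Ungrammatical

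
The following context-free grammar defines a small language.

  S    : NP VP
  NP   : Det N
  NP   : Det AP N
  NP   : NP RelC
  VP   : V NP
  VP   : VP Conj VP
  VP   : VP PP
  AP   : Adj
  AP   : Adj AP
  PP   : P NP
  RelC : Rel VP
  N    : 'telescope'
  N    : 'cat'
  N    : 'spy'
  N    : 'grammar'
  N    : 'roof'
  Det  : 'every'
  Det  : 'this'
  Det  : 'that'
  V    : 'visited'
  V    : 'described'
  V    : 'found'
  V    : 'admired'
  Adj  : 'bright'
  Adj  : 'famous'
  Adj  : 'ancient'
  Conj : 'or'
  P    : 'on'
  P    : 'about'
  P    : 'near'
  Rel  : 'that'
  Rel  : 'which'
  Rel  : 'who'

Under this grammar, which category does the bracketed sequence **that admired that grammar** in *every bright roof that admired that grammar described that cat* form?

RelC

S
  NP
    NP
      Det: every
      AP
        Adj: bright
      N: roof
    RelC
      Rel: that
      VP
        V: admired
        NP
          Det: that
          N: grammar
  VP
    V: described
    NP
      Det: that
      N: cat
The span 'that admired that grammar' is the RelC node built by RelC → Rel VP.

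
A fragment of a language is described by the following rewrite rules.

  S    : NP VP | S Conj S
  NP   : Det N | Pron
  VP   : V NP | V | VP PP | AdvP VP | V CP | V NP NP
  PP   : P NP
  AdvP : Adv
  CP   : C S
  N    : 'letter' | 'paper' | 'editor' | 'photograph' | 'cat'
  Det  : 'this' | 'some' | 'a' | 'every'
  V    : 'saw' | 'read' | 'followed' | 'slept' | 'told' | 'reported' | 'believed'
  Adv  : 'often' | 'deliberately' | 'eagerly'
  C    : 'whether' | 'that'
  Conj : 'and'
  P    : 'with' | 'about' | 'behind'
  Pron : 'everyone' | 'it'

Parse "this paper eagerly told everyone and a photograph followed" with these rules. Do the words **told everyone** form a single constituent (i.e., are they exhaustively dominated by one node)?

Yes

[S [S [NP [Det this] [N paper]] [VP [AdvP [Adv eagerly]] [VP [V told] [NP [Pron everyone]]]]] [Conj and] [S [NP [Det a] [N photograph]] [VP [V followed]]]]
The words 'told everyone' are exhaustively dominated by a single VP node (built by VP → V NP), so they form a constituent.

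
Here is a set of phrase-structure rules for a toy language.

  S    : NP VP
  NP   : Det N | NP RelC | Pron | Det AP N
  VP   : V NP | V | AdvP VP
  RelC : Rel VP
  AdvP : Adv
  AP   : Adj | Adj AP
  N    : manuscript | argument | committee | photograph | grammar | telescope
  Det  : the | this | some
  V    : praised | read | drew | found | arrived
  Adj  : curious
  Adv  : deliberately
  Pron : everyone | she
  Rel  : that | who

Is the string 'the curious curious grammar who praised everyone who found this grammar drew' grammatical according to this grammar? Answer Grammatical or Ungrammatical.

S
  NP
    NP
      Det: the
      AP
        Adj: curious
        AP
          Adj: curious
      N: grammar
    RelC
      Rel: who
      VP
        V: praised
        NP
          NP
            Pron: everyone
          RelC
            Rel: who
            VP
              V: found
              NP
                Det: this
                N: grammar
  VP
    V: drew
The bracketing above is licensed at every node by one of the given productions, with S at the root.

Grammatical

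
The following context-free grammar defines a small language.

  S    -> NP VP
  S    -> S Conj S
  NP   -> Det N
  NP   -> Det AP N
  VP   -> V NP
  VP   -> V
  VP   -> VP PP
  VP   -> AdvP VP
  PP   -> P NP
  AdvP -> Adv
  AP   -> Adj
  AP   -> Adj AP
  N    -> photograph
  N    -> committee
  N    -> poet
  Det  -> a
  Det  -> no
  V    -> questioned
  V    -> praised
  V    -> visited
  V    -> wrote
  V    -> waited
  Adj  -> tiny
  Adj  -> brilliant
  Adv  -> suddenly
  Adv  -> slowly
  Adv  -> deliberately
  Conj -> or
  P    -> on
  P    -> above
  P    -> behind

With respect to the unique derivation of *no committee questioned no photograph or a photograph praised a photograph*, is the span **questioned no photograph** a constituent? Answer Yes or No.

[S [S [NP [Det no] [N committee]] [VP [V questioned] [NP [Det no] [N photograph]]]] [Conj or] [S [NP [Det a] [N photograph]] [VP [V praised] [NP [Det a] [N photograph]]]]]
The words 'questioned no photograph' are exhaustively dominated by a single VP node (built by VP → V NP), so they form a constituent.

Yes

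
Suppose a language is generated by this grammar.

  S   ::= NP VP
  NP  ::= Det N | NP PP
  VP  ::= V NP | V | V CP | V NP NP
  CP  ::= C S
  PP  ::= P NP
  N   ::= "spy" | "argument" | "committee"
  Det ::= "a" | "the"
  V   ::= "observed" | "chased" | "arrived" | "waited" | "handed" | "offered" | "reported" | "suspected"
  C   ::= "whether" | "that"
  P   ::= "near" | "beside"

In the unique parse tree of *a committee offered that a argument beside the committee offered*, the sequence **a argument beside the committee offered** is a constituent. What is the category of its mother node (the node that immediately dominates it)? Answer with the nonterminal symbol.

CP

[S [NP [Det a] [N committee]] [VP [V offered] [CP [C that] [S [NP [NP [Det a] [N argument]] [PP [P beside] [NP [Det the] [N committee]]]] [VP [V offered]]]]]]
The span 'a argument beside the committee offered' is the S node built by S → NP VP.
Its mother is the CP built by CP → C S.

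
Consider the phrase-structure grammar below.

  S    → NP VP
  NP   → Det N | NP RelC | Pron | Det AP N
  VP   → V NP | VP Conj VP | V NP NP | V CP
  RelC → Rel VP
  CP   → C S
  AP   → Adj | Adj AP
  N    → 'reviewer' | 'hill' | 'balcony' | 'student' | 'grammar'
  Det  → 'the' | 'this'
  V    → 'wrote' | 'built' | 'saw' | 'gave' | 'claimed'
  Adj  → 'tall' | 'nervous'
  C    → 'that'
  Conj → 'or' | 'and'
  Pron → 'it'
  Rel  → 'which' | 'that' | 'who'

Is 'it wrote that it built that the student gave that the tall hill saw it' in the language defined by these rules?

S
  NP
    Pron: it
  VP
    V: wrote
    CP
      C: that
      S
        NP
          Pron: it
        VP
          V: built
          CP
            C: that
            S
              NP
                Det: the
                N: student
              VP
                V: gave
                CP
                  C: that
                  S
                    NP
                      Det: the
                      AP
                        Adj: tall
                      N: hill
                    VP
                      V: saw
                      NP
                        Pron: it
The bracketing above is licensed at every node by one of the given productions, with S at the root.

Grammatical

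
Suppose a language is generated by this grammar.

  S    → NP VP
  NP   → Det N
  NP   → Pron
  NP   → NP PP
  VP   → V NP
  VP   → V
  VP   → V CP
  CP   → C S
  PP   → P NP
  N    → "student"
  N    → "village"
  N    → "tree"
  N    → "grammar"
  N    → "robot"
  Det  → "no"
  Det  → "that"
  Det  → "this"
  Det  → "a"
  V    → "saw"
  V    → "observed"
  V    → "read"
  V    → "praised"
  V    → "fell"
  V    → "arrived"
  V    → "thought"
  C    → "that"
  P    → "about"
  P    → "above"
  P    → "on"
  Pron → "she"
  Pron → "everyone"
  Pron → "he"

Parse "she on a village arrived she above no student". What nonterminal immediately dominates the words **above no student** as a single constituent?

PP

S
  NP
    NP
      Pron: she
    PP
      P: on
      NP
        Det: a
        N: village
  VP
    V: arrived
    NP
      NP
        Pron: she
      PP
        P: above
        NP
          Det: no
          N: student
The span 'above no student' is the PP node built by PP → P NP.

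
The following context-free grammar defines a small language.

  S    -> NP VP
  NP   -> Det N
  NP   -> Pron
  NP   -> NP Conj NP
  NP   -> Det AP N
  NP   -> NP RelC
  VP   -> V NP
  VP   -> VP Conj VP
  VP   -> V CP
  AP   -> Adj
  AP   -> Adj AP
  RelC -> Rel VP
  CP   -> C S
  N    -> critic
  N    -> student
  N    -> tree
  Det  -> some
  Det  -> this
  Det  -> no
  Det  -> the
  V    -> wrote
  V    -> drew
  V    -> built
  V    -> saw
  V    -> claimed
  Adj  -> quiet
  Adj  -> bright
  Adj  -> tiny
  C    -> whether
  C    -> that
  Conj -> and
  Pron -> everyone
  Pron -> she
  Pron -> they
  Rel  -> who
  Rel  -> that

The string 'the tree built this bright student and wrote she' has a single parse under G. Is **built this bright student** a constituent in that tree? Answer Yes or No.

[S [NP [Det the] [N tree]] [VP [VP [V built] [NP [Det this] [AP [Adj bright]] [N student]]] [Conj and] [VP [V wrote] [NP [Pron she]]]]]
The words 'built this bright student' are exhaustively dominated by a single VP node (built by VP → V NP), so they form a constituent.

Yes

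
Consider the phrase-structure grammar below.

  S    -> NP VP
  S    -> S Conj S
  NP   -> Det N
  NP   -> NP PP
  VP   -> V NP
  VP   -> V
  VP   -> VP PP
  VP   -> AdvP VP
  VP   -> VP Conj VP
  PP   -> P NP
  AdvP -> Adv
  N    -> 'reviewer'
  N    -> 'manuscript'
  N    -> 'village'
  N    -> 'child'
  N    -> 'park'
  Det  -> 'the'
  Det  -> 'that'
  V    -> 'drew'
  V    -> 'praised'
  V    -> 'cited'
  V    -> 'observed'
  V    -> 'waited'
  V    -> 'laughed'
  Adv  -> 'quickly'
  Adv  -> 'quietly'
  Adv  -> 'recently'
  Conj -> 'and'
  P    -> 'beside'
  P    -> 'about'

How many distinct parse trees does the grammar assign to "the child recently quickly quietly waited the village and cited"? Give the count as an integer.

4

Two of the 4 distinct bracketings:
[S [NP [Det the] [N child]] [VP [AdvP [Adv recently]] [VP [AdvP [Adv quickly]] [VP [AdvP [Adv quietly]] [VP [VP [V waited] [NP [Det the] [N village]]] [Conj and] [VP [V cited]]]]]]]
[S [NP [Det the] [N child]] [VP [AdvP [Adv recently]] [VP [AdvP [Adv quickly]] [VP [VP [AdvP [Adv quietly]] [VP [V waited] [NP [Det the] [N village]]]] [Conj and] [VP [V cited]]]]]]
The trees differ in how a recursive rule is bracketed over the same span.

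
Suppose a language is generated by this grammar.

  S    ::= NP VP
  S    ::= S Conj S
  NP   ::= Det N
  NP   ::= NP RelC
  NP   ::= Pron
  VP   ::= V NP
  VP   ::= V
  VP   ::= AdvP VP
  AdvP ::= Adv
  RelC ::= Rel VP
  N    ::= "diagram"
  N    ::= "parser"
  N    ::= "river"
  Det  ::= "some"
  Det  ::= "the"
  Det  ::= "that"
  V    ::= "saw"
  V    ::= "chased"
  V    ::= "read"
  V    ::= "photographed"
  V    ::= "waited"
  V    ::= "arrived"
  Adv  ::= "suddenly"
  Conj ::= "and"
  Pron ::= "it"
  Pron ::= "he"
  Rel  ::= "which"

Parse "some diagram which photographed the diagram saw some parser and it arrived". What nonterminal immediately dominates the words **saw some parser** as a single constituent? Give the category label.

[S [S [NP [NP [Det some] [N diagram]] [RelC [Rel which] [VP [V photographed] [NP [Det the] [N diagram]]]]] [VP [V saw] [NP [Det some] [N parser]]]] [Conj and] [S [NP [Pron it]] [VP [V arrived]]]]
The span 'saw some parser' is the VP node built by VP → V NP.

VP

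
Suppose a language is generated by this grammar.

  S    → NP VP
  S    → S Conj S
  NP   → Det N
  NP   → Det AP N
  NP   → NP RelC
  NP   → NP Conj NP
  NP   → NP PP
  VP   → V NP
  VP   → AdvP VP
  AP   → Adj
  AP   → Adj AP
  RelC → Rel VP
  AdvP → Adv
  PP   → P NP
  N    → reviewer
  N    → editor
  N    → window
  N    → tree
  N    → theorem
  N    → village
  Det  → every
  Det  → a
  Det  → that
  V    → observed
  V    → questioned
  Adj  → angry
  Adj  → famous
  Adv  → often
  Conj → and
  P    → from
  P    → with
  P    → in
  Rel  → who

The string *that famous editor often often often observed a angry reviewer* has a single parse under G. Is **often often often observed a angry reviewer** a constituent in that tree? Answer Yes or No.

Yes

[S [NP [Det that] [AP [Adj famous]] [N editor]] [VP [AdvP [Adv often]] [VP [AdvP [Adv often]] [VP [AdvP [Adv often]] [VP [V observed] [NP [Det a] [AP [Adj angry]] [N reviewer]]]]]]]
The words 'often often often observed a angry reviewer' are exhaustively dominated by a single VP node (built by VP → AdvP VP), so they form a constituent.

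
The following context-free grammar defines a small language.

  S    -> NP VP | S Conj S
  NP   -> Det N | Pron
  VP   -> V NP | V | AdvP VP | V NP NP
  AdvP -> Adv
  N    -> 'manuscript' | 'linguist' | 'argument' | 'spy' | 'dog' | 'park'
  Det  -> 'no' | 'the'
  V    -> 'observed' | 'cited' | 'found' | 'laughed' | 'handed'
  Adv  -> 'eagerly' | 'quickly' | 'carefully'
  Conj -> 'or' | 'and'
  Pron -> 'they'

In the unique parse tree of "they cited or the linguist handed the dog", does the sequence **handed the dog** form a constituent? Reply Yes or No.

Yes

[S [S [NP [Pron they]] [VP [V cited]]] [Conj or] [S [NP [Det the] [N linguist]] [VP [V handed] [NP [Det the] [N dog]]]]]
The words 'handed the dog' are exhaustively dominated by a single VP node (built by VP → V NP), so they form a constituent.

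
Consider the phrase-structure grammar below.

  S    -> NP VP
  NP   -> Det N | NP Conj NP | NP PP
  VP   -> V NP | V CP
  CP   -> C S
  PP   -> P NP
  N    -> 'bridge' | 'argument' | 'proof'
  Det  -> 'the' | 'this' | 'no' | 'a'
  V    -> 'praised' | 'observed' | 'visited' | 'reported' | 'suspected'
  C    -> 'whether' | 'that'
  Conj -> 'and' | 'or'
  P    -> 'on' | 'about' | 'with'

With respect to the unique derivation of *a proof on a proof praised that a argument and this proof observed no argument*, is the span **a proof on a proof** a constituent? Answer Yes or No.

[S [NP [NP [Det a] [N proof]] [PP [P on] [NP [Det a] [N proof]]]] [VP [V praised] [CP [C that] [S [NP [NP [Det a] [N argument]] [Conj and] [NP [Det this] [N proof]]] [VP [V observed] [NP [Det no] [N argument]]]]]]]
The words 'a proof on a proof' are exhaustively dominated by a single NP node (built by NP → NP PP), so they form a constituent.

Yes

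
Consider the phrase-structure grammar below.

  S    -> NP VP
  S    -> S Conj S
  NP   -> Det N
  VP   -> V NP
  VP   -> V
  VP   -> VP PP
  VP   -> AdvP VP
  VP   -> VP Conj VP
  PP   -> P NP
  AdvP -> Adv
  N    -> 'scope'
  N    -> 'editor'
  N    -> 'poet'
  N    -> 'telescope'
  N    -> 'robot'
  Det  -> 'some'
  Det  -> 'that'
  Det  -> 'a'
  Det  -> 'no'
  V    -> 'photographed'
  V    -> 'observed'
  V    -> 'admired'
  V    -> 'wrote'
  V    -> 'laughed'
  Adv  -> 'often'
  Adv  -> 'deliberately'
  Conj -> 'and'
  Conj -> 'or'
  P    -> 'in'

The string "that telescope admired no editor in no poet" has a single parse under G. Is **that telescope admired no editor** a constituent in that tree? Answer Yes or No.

No

[S [NP [Det that] [N telescope]] [VP [VP [V admired] [NP [Det no] [N editor]]] [PP [P in] [NP [Det no] [N poet]]]]]
The smallest constituent containing 'that telescope admired no editor' is the S spanning 'that telescope admired no editor in no poet'; no single node in the tree dominates exactly the given words.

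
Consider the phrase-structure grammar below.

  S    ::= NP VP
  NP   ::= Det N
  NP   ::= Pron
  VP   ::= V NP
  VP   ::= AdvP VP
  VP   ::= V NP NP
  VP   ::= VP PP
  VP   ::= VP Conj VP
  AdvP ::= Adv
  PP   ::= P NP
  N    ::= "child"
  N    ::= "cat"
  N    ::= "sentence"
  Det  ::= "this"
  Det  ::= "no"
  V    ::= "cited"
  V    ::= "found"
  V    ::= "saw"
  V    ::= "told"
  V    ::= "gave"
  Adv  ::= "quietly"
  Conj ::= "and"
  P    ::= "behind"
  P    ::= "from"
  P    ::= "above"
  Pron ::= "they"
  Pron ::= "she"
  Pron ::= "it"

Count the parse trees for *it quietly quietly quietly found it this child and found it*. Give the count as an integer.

4

Two of the 4 distinct bracketings:
[S [NP [Pron it]] [VP [AdvP [Adv quietly]] [VP [AdvP [Adv quietly]] [VP [AdvP [Adv quietly]] [VP [VP [V found] [NP [Pron it]] [NP [Det this] [N child]]] [Conj and] [VP [V found] [NP [Pron it]]]]]]]]
[S [NP [Pron it]] [VP [AdvP [Adv quietly]] [VP [AdvP [Adv quietly]] [VP [VP [AdvP [Adv quietly]] [VP [V found] [NP [Pron it]] [NP [Det this] [N child]]]] [Conj and] [VP [V found] [NP [Pron it]]]]]]]
The trees differ in how a recursive rule is bracketed over the same span.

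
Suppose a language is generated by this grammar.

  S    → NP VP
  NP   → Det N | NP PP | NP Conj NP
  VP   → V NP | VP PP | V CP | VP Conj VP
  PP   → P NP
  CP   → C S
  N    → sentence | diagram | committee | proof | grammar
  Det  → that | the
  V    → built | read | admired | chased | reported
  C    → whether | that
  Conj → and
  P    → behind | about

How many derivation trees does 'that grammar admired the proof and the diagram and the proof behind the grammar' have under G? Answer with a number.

Two of the 7 distinct bracketings:
[S [NP [Det that] [N grammar]] [VP [V admired] [NP [NP [NP [Det the] [N proof]] [Conj and] [NP [NP [Det the] [N diagram]] [Conj and] [NP [Det the] [N proof]]]] [PP [P behind] [NP [Det the] [N grammar]]]]]]
[S [NP [Det that] [N grammar]] [VP [V admired] [NP [NP [NP [NP [Det the] [N proof]] [Conj and] [NP [Det the] [N diagram]]] [Conj and] [NP [Det the] [N proof]]] [PP [P behind] [NP [Det the] [N grammar]]]]]]
The trees differ in how a recursive rule is bracketed over the same span.

7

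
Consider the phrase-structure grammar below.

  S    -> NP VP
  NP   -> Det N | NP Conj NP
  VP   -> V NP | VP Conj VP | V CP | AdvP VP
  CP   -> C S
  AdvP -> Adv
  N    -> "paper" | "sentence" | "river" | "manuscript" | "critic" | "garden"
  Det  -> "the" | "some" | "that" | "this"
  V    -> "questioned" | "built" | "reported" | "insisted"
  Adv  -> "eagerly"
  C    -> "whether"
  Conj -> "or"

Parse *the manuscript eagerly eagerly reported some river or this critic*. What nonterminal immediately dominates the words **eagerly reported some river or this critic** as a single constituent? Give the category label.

VP

[S [NP [Det the] [N manuscript]] [VP [AdvP [Adv eagerly]] [VP [AdvP [Adv eagerly]] [VP [V reported] [NP [NP [Det some] [N river]] [Conj or] [NP [Det this] [N critic]]]]]]]
The span 'eagerly reported some river or this critic' is the VP node built by VP → AdvP VP.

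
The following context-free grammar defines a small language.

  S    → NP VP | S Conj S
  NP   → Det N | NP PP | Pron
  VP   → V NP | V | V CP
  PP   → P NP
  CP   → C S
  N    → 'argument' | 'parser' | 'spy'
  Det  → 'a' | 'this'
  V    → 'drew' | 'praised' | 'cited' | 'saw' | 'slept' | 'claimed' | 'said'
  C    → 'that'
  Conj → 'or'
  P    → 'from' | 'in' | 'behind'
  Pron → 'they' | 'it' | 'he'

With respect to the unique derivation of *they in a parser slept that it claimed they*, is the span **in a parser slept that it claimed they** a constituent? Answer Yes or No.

No

[S [NP [NP [Pron they]] [PP [P in] [NP [Det a] [N parser]]]] [VP [V slept] [CP [C that] [S [NP [Pron it]] [VP [V claimed] [NP [Pron they]]]]]]]
The smallest constituent containing 'in a parser slept that it claimed they' is the S spanning 'they in a parser slept that it claimed they'; no single node in the tree dominates exactly the given words.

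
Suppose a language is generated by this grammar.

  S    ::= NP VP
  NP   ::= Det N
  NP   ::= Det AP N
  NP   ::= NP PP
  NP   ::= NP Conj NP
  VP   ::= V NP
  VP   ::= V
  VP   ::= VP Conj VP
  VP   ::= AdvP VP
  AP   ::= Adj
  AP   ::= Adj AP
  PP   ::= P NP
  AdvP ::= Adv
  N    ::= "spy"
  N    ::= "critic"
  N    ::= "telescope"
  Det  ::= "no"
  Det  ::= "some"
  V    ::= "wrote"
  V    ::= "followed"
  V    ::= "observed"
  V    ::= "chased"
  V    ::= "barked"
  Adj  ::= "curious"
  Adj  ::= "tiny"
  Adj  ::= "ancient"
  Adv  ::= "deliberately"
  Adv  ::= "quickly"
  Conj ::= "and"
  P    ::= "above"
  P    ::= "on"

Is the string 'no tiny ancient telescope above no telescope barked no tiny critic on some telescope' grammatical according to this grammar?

S
  NP
    NP
      Det: no
      AP
        Adj: tiny
        AP
          Adj: ancient
      N: telescope
    PP
      P: above
      NP
        Det: no
        N: telescope
  VP
    V: barked
    NP
      NP
        Det: no
        AP
          Adj: tiny
        N: critic
      PP
        P: on
        NP
          Det: some
          N: telescope
The bracketing above is licensed at every node by one of the given productions, with S at the root.

Grammatical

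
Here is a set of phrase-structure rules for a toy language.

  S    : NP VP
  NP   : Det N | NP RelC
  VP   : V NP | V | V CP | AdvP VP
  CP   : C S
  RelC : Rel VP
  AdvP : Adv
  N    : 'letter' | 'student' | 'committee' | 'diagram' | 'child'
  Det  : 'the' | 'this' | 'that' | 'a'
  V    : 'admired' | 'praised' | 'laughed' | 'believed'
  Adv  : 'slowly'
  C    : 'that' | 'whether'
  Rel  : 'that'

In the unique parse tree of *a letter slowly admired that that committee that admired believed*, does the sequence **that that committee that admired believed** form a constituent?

[S [NP [Det a] [N letter]] [VP [AdvP [Adv slowly]] [VP [V admired] [CP [C that] [S [NP [NP [Det that] [N committee]] [RelC [Rel that] [VP [V admired]]]] [VP [V believed]]]]]]]
The words 'that that committee that admired believed' are exhaustively dominated by a single CP node (built by CP → C S), so they form a constituent.

Yes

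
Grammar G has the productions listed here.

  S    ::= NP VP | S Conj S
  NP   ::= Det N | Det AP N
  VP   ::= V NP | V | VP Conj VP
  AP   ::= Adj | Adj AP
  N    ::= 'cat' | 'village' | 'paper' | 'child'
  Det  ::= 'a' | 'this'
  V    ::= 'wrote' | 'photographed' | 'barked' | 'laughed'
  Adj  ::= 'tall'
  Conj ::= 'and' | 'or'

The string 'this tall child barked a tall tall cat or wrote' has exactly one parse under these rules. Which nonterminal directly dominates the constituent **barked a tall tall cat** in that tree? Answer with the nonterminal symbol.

VP

[S [NP [Det this] [AP [Adj tall]] [N child]] [VP [VP [V barked] [NP [Det a] [AP [Adj tall] [AP [Adj tall]]] [N cat]]] [Conj or] [VP [V wrote]]]]
The span 'barked a tall tall cat' is the VP node built by VP → V NP.
Its mother is the VP built by VP → VP Conj VP.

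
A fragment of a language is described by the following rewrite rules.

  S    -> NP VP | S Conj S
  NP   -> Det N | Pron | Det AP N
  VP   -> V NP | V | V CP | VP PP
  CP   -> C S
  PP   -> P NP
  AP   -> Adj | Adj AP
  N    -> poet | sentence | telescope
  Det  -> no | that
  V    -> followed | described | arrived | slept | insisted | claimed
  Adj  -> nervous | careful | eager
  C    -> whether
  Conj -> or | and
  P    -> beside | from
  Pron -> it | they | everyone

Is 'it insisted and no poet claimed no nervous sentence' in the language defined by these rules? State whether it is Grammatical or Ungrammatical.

S
  S
    NP
      Pron: it
    VP
      V: insisted
  Conj: and
  S
    NP
      Det: no
      N: poet
    VP
      V: claimed
      NP
        Det: no
        AP
          Adj: nervous
        N: sentence
Each bracket corresponds to one application of a listed rule, so the string is derivable from S.

Grammatical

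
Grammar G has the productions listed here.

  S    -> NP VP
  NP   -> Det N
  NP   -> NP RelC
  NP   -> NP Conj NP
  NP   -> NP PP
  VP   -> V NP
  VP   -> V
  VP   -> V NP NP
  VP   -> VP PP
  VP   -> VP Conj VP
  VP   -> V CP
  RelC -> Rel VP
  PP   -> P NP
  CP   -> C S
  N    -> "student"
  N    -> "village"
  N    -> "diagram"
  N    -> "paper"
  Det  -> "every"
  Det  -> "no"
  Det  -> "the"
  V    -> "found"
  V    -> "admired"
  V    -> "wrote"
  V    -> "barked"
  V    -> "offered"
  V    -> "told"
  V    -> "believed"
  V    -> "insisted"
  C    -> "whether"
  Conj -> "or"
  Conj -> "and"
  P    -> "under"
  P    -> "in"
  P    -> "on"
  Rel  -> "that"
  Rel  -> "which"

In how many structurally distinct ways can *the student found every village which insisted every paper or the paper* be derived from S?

Two of the 3 distinct bracketings:
[S [NP [Det the] [N student]] [VP [V found] [NP [NP [Det every] [N village]] [RelC [Rel which] [VP [V insisted] [NP [NP [Det every] [N paper]] [Conj or] [NP [Det the] [N paper]]]]]]]]
[S [NP [Det the] [N student]] [VP [V found] [NP [NP [NP [Det every] [N village]] [RelC [Rel which] [VP [V insisted] [NP [Det every] [N paper]]]]] [Conj or] [NP [Det the] [N paper]]]]]
The trees differ in how a recursive rule is bracketed over the same span.

3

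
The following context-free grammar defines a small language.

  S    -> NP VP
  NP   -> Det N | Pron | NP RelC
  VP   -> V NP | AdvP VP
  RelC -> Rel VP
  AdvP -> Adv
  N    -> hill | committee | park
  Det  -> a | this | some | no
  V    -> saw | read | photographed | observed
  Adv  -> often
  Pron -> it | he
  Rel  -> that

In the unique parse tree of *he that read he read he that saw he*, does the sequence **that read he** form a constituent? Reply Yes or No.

Yes

[S [NP [NP [Pron he]] [RelC [Rel that] [VP [V read] [NP [Pron he]]]]] [VP [V read] [NP [NP [Pron he]] [RelC [Rel that] [VP [V saw] [NP [Pron he]]]]]]]
The words 'that read he' are exhaustively dominated by a single RelC node (built by RelC → Rel VP), so they form a constituent.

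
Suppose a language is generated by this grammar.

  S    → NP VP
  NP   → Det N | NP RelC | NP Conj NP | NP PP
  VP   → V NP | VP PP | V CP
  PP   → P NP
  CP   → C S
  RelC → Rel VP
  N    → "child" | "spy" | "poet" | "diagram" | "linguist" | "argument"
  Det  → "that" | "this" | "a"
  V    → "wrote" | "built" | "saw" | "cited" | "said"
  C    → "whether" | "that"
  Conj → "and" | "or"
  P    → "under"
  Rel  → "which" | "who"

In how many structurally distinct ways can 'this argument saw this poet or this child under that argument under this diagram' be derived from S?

Two of the 9 distinct bracketings:
[S [NP [Det this] [N argument]] [VP [V saw] [NP [NP [Det this] [N poet]] [Conj or] [NP [NP [Det this] [N child]] [PP [P under] [NP [NP [Det that] [N argument]] [PP [P under] [NP [Det this] [N diagram]]]]]]]]]
[S [NP [Det this] [N argument]] [VP [V saw] [NP [NP [Det this] [N poet]] [Conj or] [NP [NP [NP [Det this] [N child]] [PP [P under] [NP [Det that] [N argument]]]] [PP [P under] [NP [Det this] [N diagram]]]]]]]
The trees differ in how a recursive rule is bracketed over the same span.

9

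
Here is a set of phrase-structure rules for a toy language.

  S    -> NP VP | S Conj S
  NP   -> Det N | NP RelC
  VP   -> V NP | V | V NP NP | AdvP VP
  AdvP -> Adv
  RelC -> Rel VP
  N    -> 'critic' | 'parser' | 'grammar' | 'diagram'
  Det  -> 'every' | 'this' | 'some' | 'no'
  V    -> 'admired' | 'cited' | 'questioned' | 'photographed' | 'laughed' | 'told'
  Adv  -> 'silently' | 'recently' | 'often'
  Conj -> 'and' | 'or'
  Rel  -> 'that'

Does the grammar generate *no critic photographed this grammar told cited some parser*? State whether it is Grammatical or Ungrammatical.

For S → NP VP, the only prefix that parses as NP is 'no critic', but the remainder 'photographed this grammar told cited some parser' is not a VP under these rules. The alternative S rule S → S Conj S likewise has no satisfying split.

Ungrammatical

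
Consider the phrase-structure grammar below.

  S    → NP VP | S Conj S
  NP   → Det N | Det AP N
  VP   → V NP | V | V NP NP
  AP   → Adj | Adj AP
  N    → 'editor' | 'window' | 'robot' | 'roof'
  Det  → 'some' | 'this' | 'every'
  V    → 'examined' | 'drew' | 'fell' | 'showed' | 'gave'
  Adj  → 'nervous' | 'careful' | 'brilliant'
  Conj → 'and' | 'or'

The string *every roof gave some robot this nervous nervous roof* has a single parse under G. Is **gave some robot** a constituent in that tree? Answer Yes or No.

No

[S [NP [Det every] [N roof]] [VP [V gave] [NP [Det some] [N robot]] [NP [Det this] [AP [Adj nervous] [AP [Adj nervous]]] [N roof]]]]
The smallest constituent containing 'gave some robot' is the VP spanning 'gave some robot this nervous nervous roof'; no single node in the tree dominates exactly the given words.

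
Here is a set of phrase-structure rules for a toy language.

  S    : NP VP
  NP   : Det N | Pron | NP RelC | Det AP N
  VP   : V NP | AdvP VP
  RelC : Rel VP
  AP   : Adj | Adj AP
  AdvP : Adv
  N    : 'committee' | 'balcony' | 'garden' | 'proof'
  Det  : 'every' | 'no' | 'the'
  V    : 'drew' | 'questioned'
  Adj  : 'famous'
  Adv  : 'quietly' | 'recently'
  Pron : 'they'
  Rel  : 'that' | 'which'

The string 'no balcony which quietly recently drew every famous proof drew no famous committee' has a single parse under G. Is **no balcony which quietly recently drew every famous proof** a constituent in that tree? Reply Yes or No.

[S [NP [NP [Det no] [N balcony]] [RelC [Rel which] [VP [AdvP [Adv quietly]] [VP [AdvP [Adv recently]] [VP [V drew] [NP [Det every] [AP [Adj famous]] [N proof]]]]]]] [VP [V drew] [NP [Det no] [AP [Adj famous]] [N committee]]]]
The words 'no balcony which quietly recently drew every famous proof' are exhaustively dominated by a single NP node (built by NP → NP RelC), so they form a constituent.

Yes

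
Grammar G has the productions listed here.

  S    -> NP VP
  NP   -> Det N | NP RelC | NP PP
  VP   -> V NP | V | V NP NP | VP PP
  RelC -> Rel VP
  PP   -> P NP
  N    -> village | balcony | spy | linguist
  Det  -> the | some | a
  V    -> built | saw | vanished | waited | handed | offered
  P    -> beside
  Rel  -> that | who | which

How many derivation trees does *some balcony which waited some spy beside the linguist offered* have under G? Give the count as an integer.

Two of the 3 distinct bracketings:
[S [NP [NP [Det some] [N balcony]] [RelC [Rel which] [VP [V waited] [NP [NP [Det some] [N spy]] [PP [P beside] [NP [Det the] [N linguist]]]]]]] [VP [V offered]]]
[S [NP [NP [Det some] [N balcony]] [RelC [Rel which] [VP [VP [V waited] [NP [Det some] [N spy]]] [PP [P beside] [NP [Det the] [N linguist]]]]]] [VP [V offered]]]
The difference turns on whether NP → NP PP is used at the relevant span, versus an alternative expansion of NP.

3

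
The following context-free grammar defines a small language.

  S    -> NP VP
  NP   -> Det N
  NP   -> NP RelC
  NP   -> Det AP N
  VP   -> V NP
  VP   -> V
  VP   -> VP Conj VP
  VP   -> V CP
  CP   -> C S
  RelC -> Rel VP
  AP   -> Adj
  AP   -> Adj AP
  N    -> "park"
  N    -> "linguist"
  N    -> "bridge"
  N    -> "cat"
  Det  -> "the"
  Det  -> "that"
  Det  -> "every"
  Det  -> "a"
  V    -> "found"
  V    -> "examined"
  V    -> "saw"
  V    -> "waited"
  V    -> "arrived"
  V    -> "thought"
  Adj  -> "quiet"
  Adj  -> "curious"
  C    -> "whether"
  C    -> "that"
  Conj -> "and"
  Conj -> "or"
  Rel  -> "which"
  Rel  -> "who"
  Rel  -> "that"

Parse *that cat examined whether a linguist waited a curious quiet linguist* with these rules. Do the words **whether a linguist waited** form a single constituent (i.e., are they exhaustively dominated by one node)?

No

[S [NP [Det that] [N cat]] [VP [V examined] [CP [C whether] [S [NP [Det a] [N linguist]] [VP [V waited] [NP [Det a] [AP [Adj curious] [AP [Adj quiet]]] [N linguist]]]]]]]
The smallest constituent containing 'whether a linguist waited' is the CP spanning 'whether a linguist waited a curious quiet linguist'; no single node in the tree dominates exactly the given words.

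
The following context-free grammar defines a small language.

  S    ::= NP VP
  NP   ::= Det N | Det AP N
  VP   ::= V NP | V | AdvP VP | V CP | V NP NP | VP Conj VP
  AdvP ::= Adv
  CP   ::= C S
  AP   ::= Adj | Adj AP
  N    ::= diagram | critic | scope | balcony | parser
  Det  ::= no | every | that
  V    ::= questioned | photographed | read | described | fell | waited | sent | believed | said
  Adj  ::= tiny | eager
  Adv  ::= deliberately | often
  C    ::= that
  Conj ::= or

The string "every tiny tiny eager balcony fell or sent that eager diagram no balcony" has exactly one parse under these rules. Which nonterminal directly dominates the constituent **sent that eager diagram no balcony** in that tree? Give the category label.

S
  NP
    Det: every
    AP
      Adj: tiny
      AP
        Adj: tiny
        AP
          Adj: eager
    N: balcony
  VP
    VP
      V: fell
    Conj: or
    VP
      V: sent
      NP
        Det: that
        AP
          Adj: eager
        N: diagram
      NP
        Det: no
        N: balcony
The span 'sent that eager diagram no balcony' is the VP node built by VP → V NP NP.
Its mother is the VP built by VP → VP Conj VP.

VP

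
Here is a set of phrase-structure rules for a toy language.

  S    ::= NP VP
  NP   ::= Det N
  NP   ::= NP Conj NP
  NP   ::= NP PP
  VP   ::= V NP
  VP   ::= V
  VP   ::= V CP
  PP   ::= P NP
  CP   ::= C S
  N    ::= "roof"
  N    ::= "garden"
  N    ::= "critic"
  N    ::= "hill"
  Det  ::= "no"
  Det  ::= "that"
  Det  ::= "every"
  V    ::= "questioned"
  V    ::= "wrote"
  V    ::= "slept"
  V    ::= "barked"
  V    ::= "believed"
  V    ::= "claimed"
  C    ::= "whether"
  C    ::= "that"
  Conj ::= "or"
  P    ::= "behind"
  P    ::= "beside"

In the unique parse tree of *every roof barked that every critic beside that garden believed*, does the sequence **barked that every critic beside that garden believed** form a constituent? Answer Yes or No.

Yes

[S [NP [Det every] [N roof]] [VP [V barked] [CP [C that] [S [NP [NP [Det every] [N critic]] [PP [P beside] [NP [Det that] [N garden]]]] [VP [V believed]]]]]]
The words 'barked that every critic beside that garden believed' are exhaustively dominated by a single VP node (built by VP → V CP), so they form a constituent.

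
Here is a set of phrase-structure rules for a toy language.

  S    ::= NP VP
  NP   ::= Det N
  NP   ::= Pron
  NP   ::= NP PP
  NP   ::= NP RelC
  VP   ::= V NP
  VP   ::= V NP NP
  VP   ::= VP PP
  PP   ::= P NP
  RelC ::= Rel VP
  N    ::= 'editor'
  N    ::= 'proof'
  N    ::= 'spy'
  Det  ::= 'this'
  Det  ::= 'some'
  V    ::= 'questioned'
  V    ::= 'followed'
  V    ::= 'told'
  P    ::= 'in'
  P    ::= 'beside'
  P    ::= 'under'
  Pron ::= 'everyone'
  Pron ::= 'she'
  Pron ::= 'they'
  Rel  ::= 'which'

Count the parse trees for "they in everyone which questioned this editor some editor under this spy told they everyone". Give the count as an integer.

Two of the 7 distinct bracketings:
[S [NP [NP [Pron they]] [PP [P in] [NP [NP [NP [Pron everyone]] [RelC [Rel which] [VP [V questioned] [NP [Det this] [N editor]] [NP [Det some] [N editor]]]]] [PP [P under] [NP [Det this] [N spy]]]]]] [VP [V told] [NP [Pron they]] [NP [Pron everyone]]]]
[S [NP [NP [Pron they]] [PP [P in] [NP [NP [Pron everyone]] [RelC [Rel which] [VP [V questioned] [NP [Det this] [N editor]] [NP [NP [Det some] [N editor]] [PP [P under] [NP [Det this] [N spy]]]]]]]]] [VP [V told] [NP [Pron they]] [NP [Pron everyone]]]]
The trees differ in how a recursive rule is bracketed over the same span.

7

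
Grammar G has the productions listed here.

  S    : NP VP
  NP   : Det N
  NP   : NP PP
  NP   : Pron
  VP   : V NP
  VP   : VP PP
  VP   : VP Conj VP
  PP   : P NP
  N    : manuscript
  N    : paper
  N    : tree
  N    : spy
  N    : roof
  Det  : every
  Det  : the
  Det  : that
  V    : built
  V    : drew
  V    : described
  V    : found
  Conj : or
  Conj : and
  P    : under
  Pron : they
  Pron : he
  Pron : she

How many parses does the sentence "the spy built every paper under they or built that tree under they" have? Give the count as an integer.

6

Two of the 6 distinct bracketings:
[S [NP [Det the] [N spy]] [VP [VP [VP [V built] [NP [NP [Det every] [N paper]] [PP [P under] [NP [Pron they]]]]] [Conj or] [VP [V built] [NP [Det that] [N tree]]]] [PP [P under] [NP [Pron they]]]]]
[S [NP [Det the] [N spy]] [VP [VP [VP [VP [V built] [NP [Det every] [N paper]]] [PP [P under] [NP [Pron they]]]] [Conj or] [VP [V built] [NP [Det that] [N tree]]]] [PP [P under] [NP [Pron they]]]]]
The difference turns on whether NP → NP PP is used at the relevant span, versus an alternative expansion of NP.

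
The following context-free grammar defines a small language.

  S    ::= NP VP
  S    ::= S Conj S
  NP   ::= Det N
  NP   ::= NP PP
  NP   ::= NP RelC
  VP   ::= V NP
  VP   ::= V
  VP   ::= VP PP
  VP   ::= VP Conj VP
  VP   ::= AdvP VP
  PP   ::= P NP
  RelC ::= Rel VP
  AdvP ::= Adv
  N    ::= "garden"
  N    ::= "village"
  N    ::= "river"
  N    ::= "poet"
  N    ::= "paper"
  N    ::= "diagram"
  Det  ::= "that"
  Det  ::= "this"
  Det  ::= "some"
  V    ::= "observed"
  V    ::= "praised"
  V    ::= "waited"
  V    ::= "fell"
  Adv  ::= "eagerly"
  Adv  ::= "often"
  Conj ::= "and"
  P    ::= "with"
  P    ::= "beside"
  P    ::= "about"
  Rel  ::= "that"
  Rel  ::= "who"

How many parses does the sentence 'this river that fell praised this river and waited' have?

1

[S [NP [NP [Det this] [N river]] [RelC [Rel that] [VP [V fell]]]] [VP [VP [V praised] [NP [Det this] [N river]]] [Conj and] [VP [V waited]]]]
No rule offers an alternative attachment or grouping for any span, so this is the only derivation.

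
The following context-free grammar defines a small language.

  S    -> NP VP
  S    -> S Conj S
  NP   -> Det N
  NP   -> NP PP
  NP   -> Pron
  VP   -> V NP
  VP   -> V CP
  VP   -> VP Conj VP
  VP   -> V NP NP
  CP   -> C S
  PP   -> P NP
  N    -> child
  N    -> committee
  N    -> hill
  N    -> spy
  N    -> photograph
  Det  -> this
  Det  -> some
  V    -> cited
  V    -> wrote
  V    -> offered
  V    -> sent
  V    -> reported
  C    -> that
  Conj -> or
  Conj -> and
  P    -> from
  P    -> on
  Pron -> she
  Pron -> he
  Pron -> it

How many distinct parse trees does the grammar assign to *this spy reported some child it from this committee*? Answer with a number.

[S [NP [Det this] [N spy]] [VP [V reported] [NP [Det some] [N child]] [NP [NP [Pron it]] [PP [P from] [NP [Det this] [N committee]]]]]]
No rule offers an alternative attachment or grouping for any span, so this is the only derivation.

1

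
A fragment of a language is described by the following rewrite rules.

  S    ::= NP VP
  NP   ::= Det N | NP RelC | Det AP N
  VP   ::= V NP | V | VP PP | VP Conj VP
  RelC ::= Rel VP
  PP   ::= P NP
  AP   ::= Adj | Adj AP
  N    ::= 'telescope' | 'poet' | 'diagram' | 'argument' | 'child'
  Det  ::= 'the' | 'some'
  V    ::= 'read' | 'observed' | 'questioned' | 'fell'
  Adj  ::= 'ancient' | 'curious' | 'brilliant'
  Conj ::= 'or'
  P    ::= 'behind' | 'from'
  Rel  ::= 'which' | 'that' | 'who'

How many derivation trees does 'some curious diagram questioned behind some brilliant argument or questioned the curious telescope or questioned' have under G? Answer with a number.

The two bracketings:
[S [NP [Det some] [AP [Adj curious]] [N diagram]] [VP [VP [VP [V questioned]] [PP [P behind] [NP [Det some] [AP [Adj brilliant]] [N argument]]]] [Conj or] [VP [VP [V questioned] [NP [Det the] [AP [Adj curious]] [N telescope]]] [Conj or] [VP [V questioned]]]]]
[S [NP [Det some] [AP [Adj curious]] [N diagram]] [VP [VP [VP [VP [V questioned]] [PP [P behind] [NP [Det some] [AP [Adj brilliant]] [N argument]]]] [Conj or] [VP [V questioned] [NP [Det the] [AP [Adj curious]] [N telescope]]]] [Conj or] [VP [V questioned]]]]
The trees differ in how a recursive rule is bracketed over the same span.

2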